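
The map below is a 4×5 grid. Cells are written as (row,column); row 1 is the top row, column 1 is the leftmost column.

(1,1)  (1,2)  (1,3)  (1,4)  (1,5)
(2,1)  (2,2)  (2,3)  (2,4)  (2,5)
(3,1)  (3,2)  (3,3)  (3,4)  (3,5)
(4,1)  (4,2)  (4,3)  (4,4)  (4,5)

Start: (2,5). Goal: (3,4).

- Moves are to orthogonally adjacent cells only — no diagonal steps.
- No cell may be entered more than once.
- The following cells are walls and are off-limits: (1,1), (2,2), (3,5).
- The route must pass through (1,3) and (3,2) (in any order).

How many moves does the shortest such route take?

Any route passes through (1,3) and (3,2) in some order between (2,5) and (3,4). Summing Manhattan distances along each leg and taking the cheapest ordering ((2,5) → (1,3) → (3,2) → (3,4)) gives a lower bound of 3 + 3 + 2 = 8 moves.
The shortest route satisfying every rule uses 10 moves: (2,5) → (1,5) → (1,4) → (1,3) → (2,3) → (3,3) → (3,2) → (4,2) → (4,3) → (4,4) → (3,4).
The bound of 8 isn't tight here; checking systematically, no route of length 8 through 9 satisfies every constraint, so 10 is the minimum.

10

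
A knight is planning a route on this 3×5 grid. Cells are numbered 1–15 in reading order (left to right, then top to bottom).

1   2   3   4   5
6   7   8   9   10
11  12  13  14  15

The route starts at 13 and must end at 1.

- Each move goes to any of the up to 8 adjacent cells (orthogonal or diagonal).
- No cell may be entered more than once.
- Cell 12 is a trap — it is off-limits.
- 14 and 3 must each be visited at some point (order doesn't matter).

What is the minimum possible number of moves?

Any route passes through 14 and 3 in some order between 13 and 1. Summing Chebyshev distances along each leg and taking the cheapest ordering (13 → 14 → 3 → 1) gives a lower bound of 1 + 2 + 2 = 5 moves.
A route of 5 moves achieves this: 13 → 14 → 8 → 3 → 2 → 1.
Since 5 matches the lower bound, it is optimal.

5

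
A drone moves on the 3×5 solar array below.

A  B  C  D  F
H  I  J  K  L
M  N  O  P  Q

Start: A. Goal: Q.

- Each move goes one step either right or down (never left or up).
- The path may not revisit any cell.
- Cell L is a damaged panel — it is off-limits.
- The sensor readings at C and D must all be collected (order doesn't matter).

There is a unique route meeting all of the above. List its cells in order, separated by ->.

A -> B -> C -> D -> K -> P -> Q

Moves only go right or down, so the column and row indices never decrease.
Route from A: right 3 to D, down 2 to P, right 1 to Q — 6 moves in all.
Check: all required cells visited.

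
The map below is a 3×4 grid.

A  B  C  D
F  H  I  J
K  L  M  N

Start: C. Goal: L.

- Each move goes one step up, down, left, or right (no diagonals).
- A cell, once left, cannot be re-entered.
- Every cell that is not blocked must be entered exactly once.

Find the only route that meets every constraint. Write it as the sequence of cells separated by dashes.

Need to visit all 12 open cells exactly once, starting at C and ending at L.
Cell D has only two open neighbours (J and C), so the path must pass straight through it: one of those is the cell it's entered from and the other is where it exits.
Route from C: right to D, 2× down (reaching N), left to M, up to I, left to H, up to B, left to A, 2× down (reaching K), right to L — 11 moves in all.
Check: all 12 open cells covered.

C - D - J - N - M - I - H - B - A - F - K - L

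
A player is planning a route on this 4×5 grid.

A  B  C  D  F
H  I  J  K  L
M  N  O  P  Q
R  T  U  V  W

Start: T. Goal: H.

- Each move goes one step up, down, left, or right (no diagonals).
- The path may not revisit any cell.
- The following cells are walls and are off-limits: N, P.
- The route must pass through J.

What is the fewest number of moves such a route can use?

5

Any route passes through J somewhere between T and H. Summing Manhattan distances along the two legs (T → J → H) gives a lower bound of 3 + 2 = 5 moves.
A route of 5 moves achieves this: T → U → O → J → I → H.
Since 5 matches the lower bound, it is optimal.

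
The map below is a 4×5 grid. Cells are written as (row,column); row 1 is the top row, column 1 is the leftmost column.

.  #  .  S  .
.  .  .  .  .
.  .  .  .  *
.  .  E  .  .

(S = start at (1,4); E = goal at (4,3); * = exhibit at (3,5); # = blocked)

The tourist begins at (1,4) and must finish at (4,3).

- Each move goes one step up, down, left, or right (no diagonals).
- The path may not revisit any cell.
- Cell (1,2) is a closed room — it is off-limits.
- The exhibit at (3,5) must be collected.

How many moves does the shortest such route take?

6

Any route passes through (3,5) somewhere between (1,4) and (4,3). Summing Manhattan distances along the two legs ((1,4) → (3,5) → (4,3)) gives a lower bound of 3 + 3 = 6 moves.
A route of 6 moves achieves this: (1,4) → (2,4) → (3,4) → (3,5) → (4,5) → (4,4) → (4,3).
Since 6 matches the lower bound, it is optimal.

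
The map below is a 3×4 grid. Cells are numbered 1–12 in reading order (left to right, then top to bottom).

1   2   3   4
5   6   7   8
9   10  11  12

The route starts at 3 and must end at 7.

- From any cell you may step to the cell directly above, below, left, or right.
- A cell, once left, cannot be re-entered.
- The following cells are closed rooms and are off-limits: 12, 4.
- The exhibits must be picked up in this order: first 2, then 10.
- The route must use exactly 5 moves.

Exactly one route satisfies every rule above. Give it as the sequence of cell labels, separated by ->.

The waypoints must appear in the order 2, 10, with no cell reused.
Route from 3: left 1 to 2, down 2 to 10, right 1 to 11, up 1 to 7 — 5 moves in all.
Check: order respected (2 at step 1, 10 at step 3); 5 moves as required.

3 -> 2 -> 6 -> 10 -> 11 -> 7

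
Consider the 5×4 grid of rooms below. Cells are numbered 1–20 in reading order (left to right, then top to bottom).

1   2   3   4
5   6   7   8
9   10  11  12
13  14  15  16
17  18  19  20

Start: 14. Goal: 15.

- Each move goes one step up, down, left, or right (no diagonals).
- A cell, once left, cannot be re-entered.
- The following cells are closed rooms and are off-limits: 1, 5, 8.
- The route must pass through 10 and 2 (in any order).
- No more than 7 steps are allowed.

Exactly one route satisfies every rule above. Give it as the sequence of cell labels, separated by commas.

Any route must reach 10 and 2 and still end at 15 within 7 moves, so the order of the required stops is forced.
Route from 14: up 3 to 2, right 1 to 3, down 3 to 15 — 7 moves in all.
Check: all required cells visited; 7 ≤ 7 moves.

14, 10, 6, 2, 3, 7, 11, 15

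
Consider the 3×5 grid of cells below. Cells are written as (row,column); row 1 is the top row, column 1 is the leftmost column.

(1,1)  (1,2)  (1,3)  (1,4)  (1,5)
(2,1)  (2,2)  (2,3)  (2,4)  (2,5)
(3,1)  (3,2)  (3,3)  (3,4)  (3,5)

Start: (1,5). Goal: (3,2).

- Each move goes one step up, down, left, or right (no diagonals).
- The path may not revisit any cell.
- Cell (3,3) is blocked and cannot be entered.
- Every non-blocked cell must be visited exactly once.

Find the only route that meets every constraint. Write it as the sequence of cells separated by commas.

Need to visit all 14 open cells exactly once, starting at (1,5) and ending at (3,2).
Cell (3,5) has only two open neighbours ((2,5) and (3,4)), so the path must pass straight through it: one of those is the cell it's entered from and the other is where it exits.
Route from (1,5): 2× down (reaching (3,5)), left to (3,4), 2× up (reaching (1,4)), left to (1,3), down to (2,3), left to (2,2), up to (1,2), left to (1,1), 2× down (reaching (3,1)), right to (3,2) — 13 moves in all.
Check: all 14 open cells covered.

(1,5), (2,5), (3,5), (3,4), (2,4), (1,4), (1,3), (2,3), (2,2), (1,2), (1,1), (2,1), (3,1), (3,2)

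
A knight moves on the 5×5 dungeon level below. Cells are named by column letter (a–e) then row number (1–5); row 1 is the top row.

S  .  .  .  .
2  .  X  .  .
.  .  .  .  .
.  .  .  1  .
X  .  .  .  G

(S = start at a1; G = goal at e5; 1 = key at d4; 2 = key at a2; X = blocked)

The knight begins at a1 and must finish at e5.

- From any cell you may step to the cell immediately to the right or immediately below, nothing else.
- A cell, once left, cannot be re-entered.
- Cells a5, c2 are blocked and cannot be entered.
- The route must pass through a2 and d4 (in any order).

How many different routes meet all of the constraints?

A right/down-only route from a1 to e5 makes exactly 4 down-moves and 4 right-moves in some order.
With no other constraints that would be C(8,4) = 70 routes.
A monotone route can only reach the required cells in the order a2, d4, so split there and multiply the segment counts (each segment already excludes blocked cells): a1→a2: 1; a2→d4: 7; d4→e5: 2; product = 14.
That gives 14 routes.

14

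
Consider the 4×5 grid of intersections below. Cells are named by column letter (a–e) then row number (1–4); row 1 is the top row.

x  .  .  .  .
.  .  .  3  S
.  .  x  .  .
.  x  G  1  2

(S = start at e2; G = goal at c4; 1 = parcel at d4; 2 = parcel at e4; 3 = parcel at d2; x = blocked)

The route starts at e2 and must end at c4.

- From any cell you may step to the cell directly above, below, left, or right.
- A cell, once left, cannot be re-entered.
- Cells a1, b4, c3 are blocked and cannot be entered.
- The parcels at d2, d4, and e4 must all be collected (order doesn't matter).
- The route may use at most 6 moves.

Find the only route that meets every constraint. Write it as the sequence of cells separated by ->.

e2 -> d2 -> d3 -> e3 -> e4 -> d4 -> c4

The 6-move cap with required stops at d2, d4, e4 leaves no slack for detours.
Route from e2: left to d2, down to d3, right to e3, down to e4, 2× left (reaching c4) — 6 moves in all.
Check: all required cells visited; 6 ≤ 6 moves.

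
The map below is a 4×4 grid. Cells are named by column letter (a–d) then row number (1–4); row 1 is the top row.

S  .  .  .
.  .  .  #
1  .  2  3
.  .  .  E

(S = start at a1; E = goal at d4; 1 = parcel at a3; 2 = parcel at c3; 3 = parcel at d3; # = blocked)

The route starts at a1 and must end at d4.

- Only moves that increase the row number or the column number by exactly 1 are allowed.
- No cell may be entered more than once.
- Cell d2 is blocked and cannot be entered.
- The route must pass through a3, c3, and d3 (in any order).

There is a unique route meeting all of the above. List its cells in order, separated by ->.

a1 -> a2 -> a3 -> b3 -> c3 -> d3 -> d4

Moves only go right or down, so the column and row indices never decrease.
Route from a1: down 2 to a3, right 3 to d3, down 1 to d4 — 6 moves in all.
Check: all required cells visited.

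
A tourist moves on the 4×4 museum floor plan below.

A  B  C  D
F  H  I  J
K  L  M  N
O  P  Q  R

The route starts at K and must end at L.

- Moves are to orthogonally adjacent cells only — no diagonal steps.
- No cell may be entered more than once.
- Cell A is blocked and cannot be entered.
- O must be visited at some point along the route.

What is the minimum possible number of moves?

3

Any route passes through O somewhere between K and L. Summing Manhattan distances along the two legs (K → O → L) gives a lower bound of 1 + 2 = 3 moves.
A route of 3 moves achieves this: K → O → P → L.
Since 3 matches the lower bound, it is optimal.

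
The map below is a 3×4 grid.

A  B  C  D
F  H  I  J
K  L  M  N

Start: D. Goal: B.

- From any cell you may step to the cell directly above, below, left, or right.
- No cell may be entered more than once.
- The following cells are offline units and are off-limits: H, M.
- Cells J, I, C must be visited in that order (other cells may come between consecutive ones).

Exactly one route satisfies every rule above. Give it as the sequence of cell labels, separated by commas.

The waypoints must appear in the order J, I, C, with no cell reused.
Route from D: down to J, left to I, up to C, left to B — 4 moves in all.
Check: order respected (J at step 1, I at step 2, C at step 3).

D, J, I, C, B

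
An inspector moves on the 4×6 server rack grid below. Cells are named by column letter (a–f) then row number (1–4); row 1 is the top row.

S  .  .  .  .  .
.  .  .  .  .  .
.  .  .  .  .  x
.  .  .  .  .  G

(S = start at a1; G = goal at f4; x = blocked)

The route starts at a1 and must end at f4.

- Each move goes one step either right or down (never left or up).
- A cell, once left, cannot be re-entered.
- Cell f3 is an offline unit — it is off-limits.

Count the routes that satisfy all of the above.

35

A right/down-only route from a1 to f4 makes exactly 3 down-moves and 5 right-moves in some order.
With no other constraints that would be C(8,3) = 56 routes.
Subtract routes through each blocked cell (inclusion–exclusion for overlaps): − through f3: 21 → 35.
That gives 35 routes.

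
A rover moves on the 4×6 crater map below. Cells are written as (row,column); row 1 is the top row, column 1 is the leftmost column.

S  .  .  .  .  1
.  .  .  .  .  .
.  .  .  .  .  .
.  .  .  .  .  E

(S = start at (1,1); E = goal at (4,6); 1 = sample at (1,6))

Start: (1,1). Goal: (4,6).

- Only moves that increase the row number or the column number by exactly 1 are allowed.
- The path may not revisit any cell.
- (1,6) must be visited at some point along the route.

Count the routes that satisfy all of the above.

A right/down-only route from (1,1) to (4,6) makes exactly 3 down-moves and 5 right-moves in some order.
With no other constraints that would be C(8,3) = 56 routes.
Split at (1,6) and multiply the segment counts: (1,1)→(1,6): 1; (1,6)→(4,6): 1; product = 1.
That gives 1 route.

1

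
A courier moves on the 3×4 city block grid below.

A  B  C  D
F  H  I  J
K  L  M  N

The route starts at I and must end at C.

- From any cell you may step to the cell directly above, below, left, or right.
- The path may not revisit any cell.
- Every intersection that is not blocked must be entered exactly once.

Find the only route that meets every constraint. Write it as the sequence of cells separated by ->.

I -> H -> B -> A -> F -> K -> L -> M -> N -> J -> D -> C

Need to visit all 12 open cells exactly once, starting at I and ending at C.
Cell A has only two open neighbours (F and B), so the path must pass straight through it: one of those is the cell it's entered from and the other is where it exits.
Route from I: left to H, up to B, left to A, 2× down (reaching K), 3× right (reaching N), 2× up (reaching D), left to C — 11 moves in all.
Check: all 12 open cells covered.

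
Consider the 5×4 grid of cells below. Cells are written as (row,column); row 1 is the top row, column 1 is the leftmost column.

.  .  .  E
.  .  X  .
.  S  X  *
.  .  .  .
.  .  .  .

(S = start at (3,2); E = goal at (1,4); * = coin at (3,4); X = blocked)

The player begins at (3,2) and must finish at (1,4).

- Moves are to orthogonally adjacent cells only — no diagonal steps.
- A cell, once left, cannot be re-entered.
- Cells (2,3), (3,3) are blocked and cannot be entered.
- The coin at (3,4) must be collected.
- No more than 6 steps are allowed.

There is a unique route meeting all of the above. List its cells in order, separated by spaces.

The budget equals the shortest possible length, so every move has to be on a shortest route through the required cells.
Route from (3,2): down 1 to (4,2), right 2 to (4,4), up 3 to (1,4) — 6 moves in all.
Check: all required cells visited; 6 ≤ 6 moves.

(3,2) (4,2) (4,3) (4,4) (3,4) (2,4) (1,4)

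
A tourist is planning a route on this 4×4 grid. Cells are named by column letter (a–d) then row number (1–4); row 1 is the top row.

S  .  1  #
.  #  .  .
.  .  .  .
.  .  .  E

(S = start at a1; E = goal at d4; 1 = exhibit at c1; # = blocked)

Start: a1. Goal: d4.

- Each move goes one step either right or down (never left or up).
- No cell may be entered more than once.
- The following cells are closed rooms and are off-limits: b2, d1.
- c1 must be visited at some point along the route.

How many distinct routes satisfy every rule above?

3

A right/down-only route from a1 to d4 makes exactly 3 down-moves and 3 right-moves in some order.
With no other constraints that would be C(6,3) = 20 routes.
Split at c1 and multiply the segment counts (each segment already excludes blocked cells): a1→c1: 1; c1→d4: 3; product = 3.
That gives 3 routes.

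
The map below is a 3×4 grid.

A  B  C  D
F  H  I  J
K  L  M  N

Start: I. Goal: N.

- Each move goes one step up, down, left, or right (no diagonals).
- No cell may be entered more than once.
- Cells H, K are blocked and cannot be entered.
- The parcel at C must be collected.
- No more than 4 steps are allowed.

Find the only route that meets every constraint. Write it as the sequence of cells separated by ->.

I -> C -> D -> J -> N

Any route must reach C and still end at N within 4 moves, so the order of the required stops is forced.
Route from I: up to C, right to D, 2× down (reaching N) — 4 moves in all.
Check: all required cells visited; 4 ≤ 4 moves.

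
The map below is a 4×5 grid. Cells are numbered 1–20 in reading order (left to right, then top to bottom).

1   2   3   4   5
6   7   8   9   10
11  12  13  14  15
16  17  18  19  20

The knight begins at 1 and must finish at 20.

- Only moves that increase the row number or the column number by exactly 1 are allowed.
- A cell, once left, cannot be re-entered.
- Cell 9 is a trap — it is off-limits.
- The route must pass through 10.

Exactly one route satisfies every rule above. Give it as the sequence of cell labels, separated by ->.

1 -> 2 -> 3 -> 4 -> 5 -> 10 -> 15 -> 20

Moves only go right or down, so the column and row indices never decrease.
Route from 1: 4× right (reaching 5), 3× down (reaching 20) — 7 moves in all.
Check: all required cells visited.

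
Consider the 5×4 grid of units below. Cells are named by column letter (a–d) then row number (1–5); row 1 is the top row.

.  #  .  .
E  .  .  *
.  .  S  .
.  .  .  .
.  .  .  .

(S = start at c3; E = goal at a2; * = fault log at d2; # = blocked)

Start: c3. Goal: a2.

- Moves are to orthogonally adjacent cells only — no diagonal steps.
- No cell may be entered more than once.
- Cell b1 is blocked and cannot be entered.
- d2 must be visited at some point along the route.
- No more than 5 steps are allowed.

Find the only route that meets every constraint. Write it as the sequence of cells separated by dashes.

Any route must reach d2 and still end at a2 within 5 moves, so the order of the required stops is forced.
Route from c3: right to d3, up to d2, 3× left (reaching a2) — 5 moves in all.
Check: all required cells visited; 5 ≤ 5 moves.

c3 - d3 - d2 - c2 - b2 - a2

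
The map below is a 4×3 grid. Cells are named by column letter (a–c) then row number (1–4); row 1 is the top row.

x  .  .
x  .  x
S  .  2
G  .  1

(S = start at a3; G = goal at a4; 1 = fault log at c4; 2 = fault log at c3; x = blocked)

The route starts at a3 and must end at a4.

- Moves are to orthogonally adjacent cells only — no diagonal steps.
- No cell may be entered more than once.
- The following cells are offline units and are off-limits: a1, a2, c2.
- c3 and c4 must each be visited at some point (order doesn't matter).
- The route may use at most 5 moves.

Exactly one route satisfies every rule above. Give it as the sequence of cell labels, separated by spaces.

The 5-move cap with required stops at c3, c4 leaves no slack for detours.
Route from a3: right 2 to c3, down 1 to c4, left 2 to a4 — 5 moves in all.
Check: all required cells visited; 5 ≤ 5 moves.

a3 b3 c3 c4 b4 a4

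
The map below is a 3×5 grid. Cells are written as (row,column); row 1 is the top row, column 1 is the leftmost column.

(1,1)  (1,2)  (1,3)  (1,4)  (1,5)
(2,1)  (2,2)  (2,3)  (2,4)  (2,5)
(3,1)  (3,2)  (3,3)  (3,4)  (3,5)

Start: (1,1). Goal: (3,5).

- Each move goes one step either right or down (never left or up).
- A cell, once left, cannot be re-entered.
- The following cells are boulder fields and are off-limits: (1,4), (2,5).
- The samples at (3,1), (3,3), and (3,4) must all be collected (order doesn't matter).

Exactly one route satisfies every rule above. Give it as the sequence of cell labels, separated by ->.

(1,1) -> (2,1) -> (3,1) -> (3,2) -> (3,3) -> (3,4) -> (3,5)

Moves only go right or down, so the column and row indices never decrease.
Route from (1,1): down 2 to (3,1), right 4 to (3,5) — 6 moves in all.
Check: all required cells visited.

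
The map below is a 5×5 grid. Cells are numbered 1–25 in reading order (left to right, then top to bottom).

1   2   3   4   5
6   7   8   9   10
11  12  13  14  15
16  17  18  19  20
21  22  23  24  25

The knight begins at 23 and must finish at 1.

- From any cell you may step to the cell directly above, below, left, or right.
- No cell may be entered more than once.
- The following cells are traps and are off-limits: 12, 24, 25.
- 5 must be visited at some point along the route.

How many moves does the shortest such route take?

10

Any route passes through 5 somewhere between 23 and 1. Summing Manhattan distances along the two legs (23 → 5 → 1) gives a lower bound of 6 + 4 = 10 moves.
A route of 10 moves achieves this: 23 → 18 → 13 → 8 → 9 → 10 → 5 → 4 → 3 → 2 → 1.
Since 10 matches the lower bound, it is optimal.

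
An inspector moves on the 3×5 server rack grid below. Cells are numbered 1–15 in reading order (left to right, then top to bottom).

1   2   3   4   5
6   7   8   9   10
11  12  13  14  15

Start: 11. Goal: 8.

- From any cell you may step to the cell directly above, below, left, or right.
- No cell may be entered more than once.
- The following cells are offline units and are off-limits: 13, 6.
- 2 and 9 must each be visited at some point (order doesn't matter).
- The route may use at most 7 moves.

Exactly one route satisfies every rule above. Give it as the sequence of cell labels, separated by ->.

11 -> 12 -> 7 -> 2 -> 3 -> 4 -> 9 -> 8

The 7-move cap with required stops at 2, 9 leaves no slack for detours.
Route from 11: right 1 to 12, up 2 to 2, right 2 to 4, down 1 to 9, left 1 to 8 — 7 moves in all.
Check: all required cells visited; 7 ≤ 7 moves.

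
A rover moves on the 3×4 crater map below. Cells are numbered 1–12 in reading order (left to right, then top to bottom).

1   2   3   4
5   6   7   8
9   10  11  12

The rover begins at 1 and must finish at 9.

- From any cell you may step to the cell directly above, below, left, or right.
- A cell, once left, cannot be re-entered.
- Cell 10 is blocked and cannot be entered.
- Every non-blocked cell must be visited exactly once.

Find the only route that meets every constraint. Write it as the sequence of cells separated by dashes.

1 - 2 - 3 - 4 - 8 - 12 - 11 - 7 - 6 - 5 - 9

Need to visit all 11 open cells exactly once, starting at 1 and ending at 9.
Cell 12 has only two open neighbours (8 and 11), so the path must pass straight through it: one of those is the cell it's entered from and the other is where it exits.
Route from 1: 3× right (reaching 4), 2× down (reaching 12), left to 11, up to 7, 2× left (reaching 5), down to 9 — 10 moves in all.
Check: all 11 open cells covered.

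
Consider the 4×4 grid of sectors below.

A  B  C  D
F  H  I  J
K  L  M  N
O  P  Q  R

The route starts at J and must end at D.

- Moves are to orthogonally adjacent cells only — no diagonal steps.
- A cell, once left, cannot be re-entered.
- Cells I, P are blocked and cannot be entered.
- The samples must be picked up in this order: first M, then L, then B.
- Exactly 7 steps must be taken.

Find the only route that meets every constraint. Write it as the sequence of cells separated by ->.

The waypoints must appear in the order M, L, B, with no cell reused.
Route from J: down 1 to N, left 2 to L, up 2 to B, right 2 to D — 7 moves in all.
Check: order respected (M at step 2, L at step 3, B at step 5); 7 moves as required.

J -> N -> M -> L -> H -> B -> C -> D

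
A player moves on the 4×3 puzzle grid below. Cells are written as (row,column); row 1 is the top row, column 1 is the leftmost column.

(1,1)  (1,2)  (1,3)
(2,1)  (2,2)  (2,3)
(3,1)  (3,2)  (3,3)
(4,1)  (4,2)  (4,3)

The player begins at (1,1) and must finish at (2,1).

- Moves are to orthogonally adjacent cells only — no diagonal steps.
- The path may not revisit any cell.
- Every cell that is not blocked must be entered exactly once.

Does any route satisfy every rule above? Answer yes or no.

One route that works: (1,1) → (1,2) → (1,3) → (2,3) → (3,3) → (4,3) → (4,2) → (4,1) → (3,1) → (3,2) → (2,2) → (2,1).

yes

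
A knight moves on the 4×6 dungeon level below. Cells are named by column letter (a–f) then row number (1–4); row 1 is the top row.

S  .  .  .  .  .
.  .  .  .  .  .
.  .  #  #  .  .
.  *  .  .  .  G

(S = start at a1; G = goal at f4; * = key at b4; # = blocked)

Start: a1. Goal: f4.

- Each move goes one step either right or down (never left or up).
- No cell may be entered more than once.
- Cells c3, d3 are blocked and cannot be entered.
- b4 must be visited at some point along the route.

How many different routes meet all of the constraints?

4

A right/down-only route from a1 to f4 makes exactly 3 down-moves and 5 right-moves in some order.
With no other constraints that would be C(8,3) = 56 routes.
Split at b4 and multiply the segment counts (each segment already excludes blocked cells): a1→b4: 4; b4→f4: 1; product = 4.
That gives 4 routes.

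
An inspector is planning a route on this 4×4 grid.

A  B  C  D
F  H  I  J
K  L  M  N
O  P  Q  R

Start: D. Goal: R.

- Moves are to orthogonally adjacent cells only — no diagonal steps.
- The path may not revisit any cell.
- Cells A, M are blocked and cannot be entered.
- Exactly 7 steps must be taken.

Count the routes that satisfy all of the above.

4

Need simple routes of exactly 7 moves from D to R (Manhattan distance 3, so 2 moves are spent on a detour and 2 undoing it).
Enumerating: D J I H L P Q R | D C I H L P Q R | D C B H L P Q R | D C B H I J N R.
That gives 4 routes.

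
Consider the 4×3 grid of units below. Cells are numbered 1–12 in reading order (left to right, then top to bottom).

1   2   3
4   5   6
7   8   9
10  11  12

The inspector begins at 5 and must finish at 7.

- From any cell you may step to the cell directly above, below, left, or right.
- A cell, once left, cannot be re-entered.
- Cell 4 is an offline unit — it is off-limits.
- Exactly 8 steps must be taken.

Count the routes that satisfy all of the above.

Need simple routes of exactly 8 moves from 5 to 7 (Manhattan distance 2, so 3 moves are spent on a detour and 3 undoing it).
Enumerating: 5 2 3 6 9 12 11 8 7 | 5 2 3 6 9 12 11 10 7 | 5 2 3 6 9 8 11 10 7.
That gives 3 routes.

3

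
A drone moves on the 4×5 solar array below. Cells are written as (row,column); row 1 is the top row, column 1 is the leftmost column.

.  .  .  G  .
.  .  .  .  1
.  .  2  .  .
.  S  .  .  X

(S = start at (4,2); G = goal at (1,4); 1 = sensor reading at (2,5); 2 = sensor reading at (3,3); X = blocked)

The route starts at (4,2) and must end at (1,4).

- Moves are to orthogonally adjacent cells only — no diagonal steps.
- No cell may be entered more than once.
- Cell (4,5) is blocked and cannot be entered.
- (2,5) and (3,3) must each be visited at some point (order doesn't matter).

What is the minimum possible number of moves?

Any route passes through (2,5) and (3,3) in some order between (4,2) and (1,4). Summing Manhattan distances along each leg and taking the cheapest ordering ((4,2) → (3,3) → (2,5) → (1,4)) gives a lower bound of 2 + 3 + 2 = 7 moves.
A route of 7 moves achieves this: (4,2) → (3,2) → (3,3) → (2,3) → (2,4) → (2,5) → (1,5) → (1,4).
Since 7 matches the lower bound, it is optimal.

7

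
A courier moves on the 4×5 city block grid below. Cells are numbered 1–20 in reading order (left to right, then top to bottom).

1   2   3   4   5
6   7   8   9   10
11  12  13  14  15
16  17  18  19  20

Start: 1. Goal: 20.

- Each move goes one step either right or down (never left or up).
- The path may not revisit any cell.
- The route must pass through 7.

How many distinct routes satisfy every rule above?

A right/down-only route from 1 to 20 makes exactly 3 down-moves and 4 right-moves in some order.
With no other constraints that would be C(7,3) = 35 routes.
Split at 7 and multiply the segment counts: 1→7: 2; 7→20: 10; product = 20.
That gives 20 routes.

20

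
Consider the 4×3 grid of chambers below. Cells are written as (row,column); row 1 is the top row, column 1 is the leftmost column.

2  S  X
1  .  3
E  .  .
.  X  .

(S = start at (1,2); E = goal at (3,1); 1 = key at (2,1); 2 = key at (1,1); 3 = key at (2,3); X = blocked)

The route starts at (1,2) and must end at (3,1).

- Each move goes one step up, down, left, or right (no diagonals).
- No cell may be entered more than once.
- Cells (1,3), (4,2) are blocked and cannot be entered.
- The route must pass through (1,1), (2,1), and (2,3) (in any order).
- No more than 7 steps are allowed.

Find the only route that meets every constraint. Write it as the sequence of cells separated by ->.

(1,2) -> (1,1) -> (2,1) -> (2,2) -> (2,3) -> (3,3) -> (3,2) -> (3,1)

The 7-move cap with required stops at (1,1), (2,1), (2,3) leaves no slack for detours.
Route from (1,2): left to (1,1), down to (2,1), 2× right (reaching (2,3)), down to (3,3), 2× left (reaching (3,1)) — 7 moves in all.
Check: all required cells visited; 7 ≤ 7 moves.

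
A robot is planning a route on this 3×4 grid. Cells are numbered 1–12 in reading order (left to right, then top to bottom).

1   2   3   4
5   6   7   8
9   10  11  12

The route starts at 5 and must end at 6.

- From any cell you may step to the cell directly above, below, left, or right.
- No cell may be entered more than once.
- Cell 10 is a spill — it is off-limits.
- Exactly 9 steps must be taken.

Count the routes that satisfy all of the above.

1

Need simple routes of exactly 9 moves from 5 to 6 (Manhattan distance 1, so 4 moves are spent on a detour and 4 undoing it).
Enumerating: 5 1 2 3 4 8 12 11 7 6.
That gives 1 route.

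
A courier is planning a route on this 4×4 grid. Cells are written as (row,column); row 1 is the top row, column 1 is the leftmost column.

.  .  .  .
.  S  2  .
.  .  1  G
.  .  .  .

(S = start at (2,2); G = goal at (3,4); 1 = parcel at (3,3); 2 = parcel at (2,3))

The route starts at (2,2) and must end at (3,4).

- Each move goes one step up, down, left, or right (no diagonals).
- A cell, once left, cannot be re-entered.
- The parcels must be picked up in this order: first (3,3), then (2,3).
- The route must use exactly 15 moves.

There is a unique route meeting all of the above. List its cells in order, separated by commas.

The waypoints must appear in the order (3,3), (2,3), with no cell reused.
Route from (2,2): down to (3,2), right to (3,3), up to (2,3), right to (2,4), up to (1,4), 3× left (reaching (1,1)), 3× down (reaching (4,1)), 3× right (reaching (4,4)), up to (3,4) — 15 moves in all.
Check: order respected (1 at step 2, 2 at step 3); 15 moves as required.

(2,2), (3,2), (3,3), (2,3), (2,4), (1,4), (1,3), (1,2), (1,1), (2,1), (3,1), (4,1), (4,2), (4,3), (4,4), (3,4)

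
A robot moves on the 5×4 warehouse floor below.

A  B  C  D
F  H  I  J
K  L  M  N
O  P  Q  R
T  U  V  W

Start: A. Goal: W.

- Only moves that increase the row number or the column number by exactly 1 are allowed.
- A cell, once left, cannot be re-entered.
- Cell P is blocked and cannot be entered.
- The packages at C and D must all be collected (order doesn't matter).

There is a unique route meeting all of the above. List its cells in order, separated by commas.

A, B, C, D, J, N, R, W

Moves only go right or down, so the column and row indices never decrease.
Route from A: 3× right (reaching D), 4× down (reaching W) — 7 moves in all.
Check: all required cells visited.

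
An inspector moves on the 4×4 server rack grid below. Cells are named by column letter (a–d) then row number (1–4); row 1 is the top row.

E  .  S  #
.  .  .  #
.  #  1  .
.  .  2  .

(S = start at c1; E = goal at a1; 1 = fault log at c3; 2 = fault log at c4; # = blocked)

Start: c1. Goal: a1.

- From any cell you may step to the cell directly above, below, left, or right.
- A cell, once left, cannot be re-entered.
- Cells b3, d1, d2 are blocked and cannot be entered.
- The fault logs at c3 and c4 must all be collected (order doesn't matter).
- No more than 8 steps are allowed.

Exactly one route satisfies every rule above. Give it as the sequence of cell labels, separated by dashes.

The budget equals the shortest possible length, so every move has to be on a shortest route through the required cells.
Route from c1: down 3 to c4, left 2 to a4, up 3 to a1 — 8 moves in all.
Check: all required cells visited; 8 ≤ 8 moves.

c1 - c2 - c3 - c4 - b4 - a4 - a3 - a2 - a1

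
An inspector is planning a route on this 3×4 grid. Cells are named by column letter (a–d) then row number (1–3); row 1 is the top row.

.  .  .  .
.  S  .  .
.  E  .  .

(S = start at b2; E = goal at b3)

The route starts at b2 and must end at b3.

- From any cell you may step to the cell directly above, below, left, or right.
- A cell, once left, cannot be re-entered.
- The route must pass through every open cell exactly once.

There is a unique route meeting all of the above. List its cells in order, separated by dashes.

b2 - c2 - c3 - d3 - d2 - d1 - c1 - b1 - a1 - a2 - a3 - b3

Need to visit all 12 open cells exactly once, starting at b2 and ending at b3.
Cell a3 has only two open neighbours (a2 and b3), so the path must pass straight through it: one of those is the cell it's entered from and the other is where it exits.
Route from b2: right to c2, down to c3, right to d3, 2× up (reaching d1), 3× left (reaching a1), 2× down (reaching a3), right to b3 — 11 moves in all.
Check: all 12 open cells covered.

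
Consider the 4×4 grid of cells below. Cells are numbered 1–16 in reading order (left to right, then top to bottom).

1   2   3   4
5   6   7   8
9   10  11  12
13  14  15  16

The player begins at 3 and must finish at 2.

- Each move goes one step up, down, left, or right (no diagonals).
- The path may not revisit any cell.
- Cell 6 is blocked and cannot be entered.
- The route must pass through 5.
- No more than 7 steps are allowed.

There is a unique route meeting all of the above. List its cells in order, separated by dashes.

The budget equals the shortest possible length, so every move has to be on a shortest route through the required cells.
Route from 3: 2× down (reaching 11), 2× left (reaching 9), 2× up (reaching 1), right to 2 — 7 moves in all.
Check: all required cells visited; 7 ≤ 7 moves.

3 - 7 - 11 - 10 - 9 - 5 - 1 - 2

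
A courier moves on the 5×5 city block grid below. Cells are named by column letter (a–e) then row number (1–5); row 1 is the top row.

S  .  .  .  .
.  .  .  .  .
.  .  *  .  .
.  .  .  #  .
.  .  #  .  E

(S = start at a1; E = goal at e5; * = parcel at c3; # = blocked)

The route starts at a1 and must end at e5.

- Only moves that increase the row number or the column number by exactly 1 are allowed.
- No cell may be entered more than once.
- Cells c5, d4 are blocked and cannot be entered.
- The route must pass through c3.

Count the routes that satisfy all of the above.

A right/down-only route from a1 to e5 makes exactly 4 down-moves and 4 right-moves in some order.
With no other constraints that would be C(8,4) = 70 routes.
Split at c3 and multiply the segment counts (each segment already excludes blocked cells): a1→c3: 6; c3→e5: 1; product = 6.
That gives 6 routes.

6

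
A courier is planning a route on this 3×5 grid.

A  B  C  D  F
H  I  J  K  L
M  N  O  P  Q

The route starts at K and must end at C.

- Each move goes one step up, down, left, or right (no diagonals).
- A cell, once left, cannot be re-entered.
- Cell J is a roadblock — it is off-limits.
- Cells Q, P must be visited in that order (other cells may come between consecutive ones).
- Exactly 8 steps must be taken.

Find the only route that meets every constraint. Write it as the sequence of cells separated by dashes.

K - L - Q - P - O - N - I - B - C

The waypoints must appear in the order Q, P, with no cell reused.
Route from K: right 1 to L, down 1 to Q, left 3 to N, up 2 to B, right 1 to C — 8 moves in all.
Check: order respected (Q at step 2, P at step 3); 8 moves as required.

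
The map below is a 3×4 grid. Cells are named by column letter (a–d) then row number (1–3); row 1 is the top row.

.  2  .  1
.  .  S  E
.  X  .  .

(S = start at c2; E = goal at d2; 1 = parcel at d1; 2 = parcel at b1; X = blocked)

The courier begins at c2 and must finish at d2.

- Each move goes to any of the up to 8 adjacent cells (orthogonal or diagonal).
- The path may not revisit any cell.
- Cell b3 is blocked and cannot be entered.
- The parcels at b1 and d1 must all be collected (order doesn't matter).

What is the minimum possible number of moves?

Any route passes through b1 and d1 in some order between c2 and d2. Summing Chebyshev distances along each leg and taking the cheapest ordering (c2 → b1 → d1 → d2) gives a lower bound of 1 + 2 + 1 = 4 moves.
A route of 4 moves achieves this: c2 → b1 → c1 → d1 → d2.
Since 4 matches the lower bound, it is optimal.

4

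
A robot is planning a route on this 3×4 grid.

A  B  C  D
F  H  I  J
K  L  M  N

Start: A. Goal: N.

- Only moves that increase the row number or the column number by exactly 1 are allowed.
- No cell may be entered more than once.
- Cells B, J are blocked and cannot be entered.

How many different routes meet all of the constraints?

3

A right/down-only route from A to N makes exactly 2 down-moves and 3 right-moves in some order.
With no other constraints that would be C(5,2) = 10 routes.
Subtract routes through each blocked cell (inclusion–exclusion for overlaps): − through B: 6 − through J: 4 + through B&J: 3 → 3.
That gives 3 routes.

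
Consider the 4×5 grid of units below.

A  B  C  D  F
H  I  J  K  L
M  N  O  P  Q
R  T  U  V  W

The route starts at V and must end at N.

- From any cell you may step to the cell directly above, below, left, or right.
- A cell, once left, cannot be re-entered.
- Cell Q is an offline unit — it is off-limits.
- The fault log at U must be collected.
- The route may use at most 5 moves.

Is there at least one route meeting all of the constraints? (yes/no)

yes

One route that works: V → U → O → N.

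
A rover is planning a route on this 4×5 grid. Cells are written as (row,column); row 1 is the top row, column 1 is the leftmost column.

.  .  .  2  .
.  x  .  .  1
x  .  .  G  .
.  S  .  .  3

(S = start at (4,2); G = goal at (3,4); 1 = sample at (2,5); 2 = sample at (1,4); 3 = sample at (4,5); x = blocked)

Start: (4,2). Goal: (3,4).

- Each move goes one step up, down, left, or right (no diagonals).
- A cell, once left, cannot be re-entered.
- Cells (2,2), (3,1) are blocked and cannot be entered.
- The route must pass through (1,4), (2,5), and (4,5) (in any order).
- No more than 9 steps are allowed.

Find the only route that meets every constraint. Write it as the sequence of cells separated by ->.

Any route must reach (1,4), (2,5), and (4,5) and still end at (3,4) within 9 moves, so the order of the required stops is forced.
Route from (4,2): 3× right (reaching (4,5)), 3× up (reaching (1,5)), left to (1,4), 2× down (reaching (3,4)) — 9 moves in all.
Check: all required cells visited; 9 ≤ 9 moves.

(4,2) -> (4,3) -> (4,4) -> (4,5) -> (3,5) -> (2,5) -> (1,5) -> (1,4) -> (2,4) -> (3,4)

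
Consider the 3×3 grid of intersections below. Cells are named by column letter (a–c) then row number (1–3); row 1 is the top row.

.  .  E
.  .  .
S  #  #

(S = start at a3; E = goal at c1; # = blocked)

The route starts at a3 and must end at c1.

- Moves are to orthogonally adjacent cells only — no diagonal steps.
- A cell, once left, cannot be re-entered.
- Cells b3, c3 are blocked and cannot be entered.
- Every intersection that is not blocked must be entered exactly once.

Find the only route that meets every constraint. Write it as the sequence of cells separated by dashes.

a3 - a2 - a1 - b1 - b2 - c2 - c1

Need to visit all 7 open cells exactly once, starting at a3 and ending at c1.
Cell a1 has only two open neighbours (a2 and b1), so the path must pass straight through it: one of those is the cell it's entered from and the other is where it exits.
Route from a3: 2× up (reaching a1), right to b1, down to b2, right to c2, up to c1 — 6 moves in all.
Check: all 7 open cells covered.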